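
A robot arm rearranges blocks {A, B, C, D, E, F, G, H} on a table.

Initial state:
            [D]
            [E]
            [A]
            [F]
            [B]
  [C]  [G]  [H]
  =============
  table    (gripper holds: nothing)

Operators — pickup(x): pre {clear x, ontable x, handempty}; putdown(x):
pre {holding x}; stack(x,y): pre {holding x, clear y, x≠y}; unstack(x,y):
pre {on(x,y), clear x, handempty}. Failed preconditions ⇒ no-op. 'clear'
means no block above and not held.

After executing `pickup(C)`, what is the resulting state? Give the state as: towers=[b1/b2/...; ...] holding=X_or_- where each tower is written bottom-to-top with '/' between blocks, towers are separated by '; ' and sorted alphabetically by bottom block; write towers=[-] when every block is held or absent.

towers=[G; H/B/F/A/E/D] holding=C

before: towers=[C; G; H/B/F/A/E/D] holding=-
pre[pickup(C)]: clear(C) yes, ontable(C) yes, handempty yes
all met → apply pickup(C)
after:  towers=[G; H/B/F/A/E/D] holding=C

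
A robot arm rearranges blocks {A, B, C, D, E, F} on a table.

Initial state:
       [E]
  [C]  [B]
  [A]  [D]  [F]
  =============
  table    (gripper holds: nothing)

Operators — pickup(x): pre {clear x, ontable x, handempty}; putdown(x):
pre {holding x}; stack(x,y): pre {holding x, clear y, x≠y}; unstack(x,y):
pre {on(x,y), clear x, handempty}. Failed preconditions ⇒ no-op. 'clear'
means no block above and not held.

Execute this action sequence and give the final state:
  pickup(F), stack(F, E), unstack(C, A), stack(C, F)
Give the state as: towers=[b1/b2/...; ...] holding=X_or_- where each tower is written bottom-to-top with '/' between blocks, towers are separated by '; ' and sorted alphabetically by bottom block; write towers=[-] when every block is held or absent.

towers=[A; D/B/E/F/C] holding=-

step 1 (pickup(F)): towers=[A/C; D/B/E] holding=F
step 2 (stack(F, E)): towers=[A/C; D/B/E/F] holding=-
step 3 (unstack(C, A)): towers=[A; D/B/E/F] holding=C
step 4 (stack(C, F)): towers=[A; D/B/E/F/C] holding=-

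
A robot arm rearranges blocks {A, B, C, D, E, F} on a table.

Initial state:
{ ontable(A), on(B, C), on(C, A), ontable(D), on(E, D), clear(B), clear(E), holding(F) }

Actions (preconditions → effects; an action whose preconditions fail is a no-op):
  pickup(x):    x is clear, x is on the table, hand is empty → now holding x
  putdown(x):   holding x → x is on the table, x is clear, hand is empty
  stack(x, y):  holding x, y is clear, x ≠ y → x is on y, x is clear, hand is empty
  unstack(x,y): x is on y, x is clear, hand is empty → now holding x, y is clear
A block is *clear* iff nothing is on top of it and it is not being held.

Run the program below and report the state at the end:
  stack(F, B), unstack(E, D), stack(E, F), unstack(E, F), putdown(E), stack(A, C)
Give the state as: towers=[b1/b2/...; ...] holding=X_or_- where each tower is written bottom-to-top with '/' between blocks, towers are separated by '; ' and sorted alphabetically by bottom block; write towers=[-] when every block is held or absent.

step 1 (stack(F, B)): towers=[A/C/B/F; D/E] holding=-
step 2 (unstack(E, D)): towers=[A/C/B/F; D] holding=E
step 3 (stack(E, F)): towers=[A/C/B/F/E; D] holding=-
step 4 (unstack(E, F)): towers=[A/C/B/F; D] holding=E
step 5 (putdown(E)): towers=[A/C/B/F; D; E] holding=-
step 6 (stack(A, C)) [no-op]: towers=[A/C/B/F; D; E] holding=-

towers=[A/C/B/F; D; E] holding=-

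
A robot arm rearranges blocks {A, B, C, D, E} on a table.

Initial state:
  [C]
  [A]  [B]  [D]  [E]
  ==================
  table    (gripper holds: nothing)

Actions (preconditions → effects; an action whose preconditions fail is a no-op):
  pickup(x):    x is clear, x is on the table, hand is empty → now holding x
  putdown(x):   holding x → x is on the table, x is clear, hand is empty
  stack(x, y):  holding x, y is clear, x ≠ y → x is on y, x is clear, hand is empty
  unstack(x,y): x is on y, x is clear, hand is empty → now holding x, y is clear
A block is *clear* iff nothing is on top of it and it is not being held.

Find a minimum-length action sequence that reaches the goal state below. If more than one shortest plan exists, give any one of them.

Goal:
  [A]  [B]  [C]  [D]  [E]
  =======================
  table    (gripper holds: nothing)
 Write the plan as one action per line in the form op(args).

step 1 (unstack(C, A)): towers=[A; B; D; E] holding=C
step 2 (putdown(C)): towers=[A; B; C; D; E] holding=-
goal check: towers=[A; B; C; D; E] holding=- — reached (length 2, optimal by BFS)

unstack(C, A)
putdown(C)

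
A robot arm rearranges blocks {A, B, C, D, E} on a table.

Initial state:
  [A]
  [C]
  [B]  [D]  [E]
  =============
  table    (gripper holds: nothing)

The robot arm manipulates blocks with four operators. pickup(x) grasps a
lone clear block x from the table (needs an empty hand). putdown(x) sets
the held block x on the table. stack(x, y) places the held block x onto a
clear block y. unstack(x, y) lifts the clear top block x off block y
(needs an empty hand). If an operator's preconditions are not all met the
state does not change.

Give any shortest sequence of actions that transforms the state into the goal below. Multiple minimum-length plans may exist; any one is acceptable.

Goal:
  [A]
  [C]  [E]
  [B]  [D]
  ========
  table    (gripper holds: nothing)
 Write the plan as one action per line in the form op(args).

step 1 (pickup(E)): towers=[B/C/A; D] holding=E
step 2 (stack(E, D)): towers=[B/C/A; D/E] holding=-
goal check: towers=[B/C/A; D/E] holding=- — reached (length 2, optimal by BFS)

pickup(E)
stack(E, D)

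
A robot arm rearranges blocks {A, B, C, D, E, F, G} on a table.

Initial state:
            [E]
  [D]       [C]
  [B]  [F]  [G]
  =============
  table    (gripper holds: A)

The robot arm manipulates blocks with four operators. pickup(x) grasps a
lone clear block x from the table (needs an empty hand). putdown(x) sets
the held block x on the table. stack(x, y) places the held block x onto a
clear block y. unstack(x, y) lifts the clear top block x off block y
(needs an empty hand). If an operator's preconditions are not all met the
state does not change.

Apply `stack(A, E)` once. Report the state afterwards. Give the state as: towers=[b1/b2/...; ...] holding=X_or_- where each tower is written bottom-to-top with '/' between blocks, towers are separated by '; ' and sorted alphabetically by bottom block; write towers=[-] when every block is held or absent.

towers=[B/D; F; G/C/E/A] holding=-

before: towers=[B/D; F; G/C/E] holding=A
pre[stack(A, E)]: holding(A) yes, clear(E) yes, A≠E yes
all met → apply stack(A, E)
after:  towers=[B/D; F; G/C/E/A] holding=-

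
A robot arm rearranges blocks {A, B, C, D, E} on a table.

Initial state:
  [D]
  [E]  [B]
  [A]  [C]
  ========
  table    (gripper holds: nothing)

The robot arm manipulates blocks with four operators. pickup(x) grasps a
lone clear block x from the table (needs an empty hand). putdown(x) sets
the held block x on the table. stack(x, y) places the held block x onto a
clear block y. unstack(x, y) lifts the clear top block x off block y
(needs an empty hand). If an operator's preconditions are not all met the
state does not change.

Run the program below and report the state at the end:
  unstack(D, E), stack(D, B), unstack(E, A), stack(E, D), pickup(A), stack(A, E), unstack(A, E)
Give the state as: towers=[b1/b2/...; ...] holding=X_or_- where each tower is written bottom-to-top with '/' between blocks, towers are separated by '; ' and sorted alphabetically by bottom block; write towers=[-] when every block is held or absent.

step 1 (unstack(D, E)): towers=[A/E; C/B] holding=D
step 2 (stack(D, B)): towers=[A/E; C/B/D] holding=-
step 3 (unstack(E, A)): towers=[A; C/B/D] holding=E
step 4 (stack(E, D)): towers=[A; C/B/D/E] holding=-
step 5 (pickup(A)): towers=[C/B/D/E] holding=A
step 6 (stack(A, E)): towers=[C/B/D/E/A] holding=-
step 7 (unstack(A, E)): towers=[C/B/D/E] holding=A

towers=[C/B/D/E] holding=A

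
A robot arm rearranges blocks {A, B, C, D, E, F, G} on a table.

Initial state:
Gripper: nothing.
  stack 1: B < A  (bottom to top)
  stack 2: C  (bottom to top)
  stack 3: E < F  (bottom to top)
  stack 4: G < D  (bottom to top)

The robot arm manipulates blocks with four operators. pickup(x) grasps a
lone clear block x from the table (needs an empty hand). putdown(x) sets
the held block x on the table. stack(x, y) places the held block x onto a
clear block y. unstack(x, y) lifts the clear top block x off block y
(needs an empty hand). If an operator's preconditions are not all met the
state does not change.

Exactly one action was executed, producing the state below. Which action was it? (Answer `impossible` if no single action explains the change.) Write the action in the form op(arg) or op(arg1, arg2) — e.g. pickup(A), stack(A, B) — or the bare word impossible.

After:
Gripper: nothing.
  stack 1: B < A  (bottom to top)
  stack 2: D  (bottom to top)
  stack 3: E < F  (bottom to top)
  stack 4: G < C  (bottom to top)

target: towers=[B/A; D; E/F; G/C] holding=-
     unstack(F, E) → towers=[B/A; C; E; G/D] holding=F
     unstack(D, G) → towers=[B/A; C; E/F; G] holding=D
     unstack(A, B) → towers=[B; C; E/F; G/D] holding=A
         pickup(C) → towers=[B/A; E/F; G/D] holding=C
none of the 4 applicable actions match → impossible

impossible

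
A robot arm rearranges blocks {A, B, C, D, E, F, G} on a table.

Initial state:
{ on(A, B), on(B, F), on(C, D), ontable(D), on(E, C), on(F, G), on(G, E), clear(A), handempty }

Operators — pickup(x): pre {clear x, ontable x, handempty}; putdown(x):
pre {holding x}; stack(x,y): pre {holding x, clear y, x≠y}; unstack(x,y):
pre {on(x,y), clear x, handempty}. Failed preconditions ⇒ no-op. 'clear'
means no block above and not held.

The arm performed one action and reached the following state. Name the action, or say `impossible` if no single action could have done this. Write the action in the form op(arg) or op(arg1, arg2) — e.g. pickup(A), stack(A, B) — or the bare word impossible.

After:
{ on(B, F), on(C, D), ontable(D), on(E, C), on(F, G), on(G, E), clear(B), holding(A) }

unstack(A, B)

target: towers=[D/C/E/G/F/B] holding=A
     unstack(A, B) → towers=[D/C/E/G/F/B] holding=A  ← match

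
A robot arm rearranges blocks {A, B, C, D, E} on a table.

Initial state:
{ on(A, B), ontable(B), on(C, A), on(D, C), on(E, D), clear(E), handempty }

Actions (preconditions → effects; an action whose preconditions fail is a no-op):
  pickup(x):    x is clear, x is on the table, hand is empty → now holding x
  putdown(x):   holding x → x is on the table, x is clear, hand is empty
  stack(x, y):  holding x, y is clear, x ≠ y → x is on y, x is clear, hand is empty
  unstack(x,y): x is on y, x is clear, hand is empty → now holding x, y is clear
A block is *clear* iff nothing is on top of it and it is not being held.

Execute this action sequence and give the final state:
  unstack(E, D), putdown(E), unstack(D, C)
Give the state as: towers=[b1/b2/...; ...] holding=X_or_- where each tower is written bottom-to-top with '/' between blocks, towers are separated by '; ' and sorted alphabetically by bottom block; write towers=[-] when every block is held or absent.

towers=[B/A/C; E] holding=D

step 1 (unstack(E, D)): towers=[B/A/C/D] holding=E
step 2 (putdown(E)): towers=[B/A/C/D; E] holding=-
step 3 (unstack(D, C)): towers=[B/A/C; E] holding=D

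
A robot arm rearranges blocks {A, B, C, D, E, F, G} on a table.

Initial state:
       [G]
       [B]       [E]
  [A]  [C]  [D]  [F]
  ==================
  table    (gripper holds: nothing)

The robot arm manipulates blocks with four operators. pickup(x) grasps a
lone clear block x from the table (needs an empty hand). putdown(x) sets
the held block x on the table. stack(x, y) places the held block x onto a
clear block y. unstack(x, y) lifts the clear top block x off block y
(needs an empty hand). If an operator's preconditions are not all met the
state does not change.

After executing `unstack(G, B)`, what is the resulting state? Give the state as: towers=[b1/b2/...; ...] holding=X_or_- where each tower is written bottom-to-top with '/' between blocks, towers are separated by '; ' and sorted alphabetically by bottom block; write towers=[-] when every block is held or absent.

towers=[A; C/B; D; F/E] holding=G

before: towers=[A; C/B/G; D; F/E] holding=-
pre[unstack(G, B)]: on(G,B) yes, clear(G) yes, handempty yes
all met → apply unstack(G, B)
after:  towers=[A; C/B; D; F/E] holding=G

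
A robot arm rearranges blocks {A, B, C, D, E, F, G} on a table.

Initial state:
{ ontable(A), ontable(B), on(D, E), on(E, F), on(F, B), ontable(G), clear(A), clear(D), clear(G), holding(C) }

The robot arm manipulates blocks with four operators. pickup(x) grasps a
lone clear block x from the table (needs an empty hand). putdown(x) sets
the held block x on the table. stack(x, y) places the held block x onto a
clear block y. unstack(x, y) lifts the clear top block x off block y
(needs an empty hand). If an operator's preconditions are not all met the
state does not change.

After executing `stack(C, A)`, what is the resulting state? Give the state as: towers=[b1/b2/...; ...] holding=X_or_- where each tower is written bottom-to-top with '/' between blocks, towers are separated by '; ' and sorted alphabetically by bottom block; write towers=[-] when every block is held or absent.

before: towers=[A; B/F/E/D; G] holding=C
pre[stack(C, A)]: holding(C) ok, clear(A) ok, C≠A ok
all met → apply stack(C, A)
after:  towers=[A/C; B/F/E/D; G] holding=-

towers=[A/C; B/F/E/D; G] holding=-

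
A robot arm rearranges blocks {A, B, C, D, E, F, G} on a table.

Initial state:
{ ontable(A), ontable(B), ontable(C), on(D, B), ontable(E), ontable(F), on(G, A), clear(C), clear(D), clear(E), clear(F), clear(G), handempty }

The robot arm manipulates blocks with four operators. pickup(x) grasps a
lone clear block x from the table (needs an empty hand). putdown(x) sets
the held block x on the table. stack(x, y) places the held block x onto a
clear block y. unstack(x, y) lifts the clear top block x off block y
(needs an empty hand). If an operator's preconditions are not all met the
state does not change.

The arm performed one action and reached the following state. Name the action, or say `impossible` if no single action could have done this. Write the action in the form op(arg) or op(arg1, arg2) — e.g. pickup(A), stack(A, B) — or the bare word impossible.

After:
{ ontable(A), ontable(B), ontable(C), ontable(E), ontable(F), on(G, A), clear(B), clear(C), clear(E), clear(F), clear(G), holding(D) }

target: towers=[A/G; B; C; E; F] holding=D
         pickup(F) → towers=[A/G; B/D; C; E] holding=F
     unstack(G, A) → towers=[A; B/D; C; E; F] holding=G
     unstack(D, B) → towers=[A/G; B; C; E; F] holding=D  ← match
         pickup(E) → towers=[A/G; B/D; C; F] holding=E
         pickup(C) → towers=[A/G; B/D; E; F] holding=C

unstack(D, B)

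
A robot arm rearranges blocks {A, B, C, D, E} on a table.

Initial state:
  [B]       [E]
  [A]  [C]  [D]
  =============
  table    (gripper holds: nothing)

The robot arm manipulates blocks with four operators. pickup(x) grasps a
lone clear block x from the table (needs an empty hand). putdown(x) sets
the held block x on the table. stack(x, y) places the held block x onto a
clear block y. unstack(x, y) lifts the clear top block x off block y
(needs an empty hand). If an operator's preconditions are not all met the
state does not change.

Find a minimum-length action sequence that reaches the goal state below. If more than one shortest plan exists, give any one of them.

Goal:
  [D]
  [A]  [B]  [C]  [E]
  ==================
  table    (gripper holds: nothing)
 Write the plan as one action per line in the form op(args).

unstack(B, A)
putdown(B)
unstack(E, D)
putdown(E)
pickup(D)
stack(D, A)

step 1 (unstack(B, A)): towers=[A; C; D/E] holding=B
step 2 (putdown(B)): towers=[A; B; C; D/E] holding=-
step 3 (unstack(E, D)): towers=[A; B; C; D] holding=E
step 4 (putdown(E)): towers=[A; B; C; D; E] holding=-
step 5 (pickup(D)): towers=[A; B; C; E] holding=D
step 6 (stack(D, A)): towers=[A/D; B; C; E] holding=-
goal check: towers=[A/D; B; C; E] holding=- — reached (length 6, optimal by BFS)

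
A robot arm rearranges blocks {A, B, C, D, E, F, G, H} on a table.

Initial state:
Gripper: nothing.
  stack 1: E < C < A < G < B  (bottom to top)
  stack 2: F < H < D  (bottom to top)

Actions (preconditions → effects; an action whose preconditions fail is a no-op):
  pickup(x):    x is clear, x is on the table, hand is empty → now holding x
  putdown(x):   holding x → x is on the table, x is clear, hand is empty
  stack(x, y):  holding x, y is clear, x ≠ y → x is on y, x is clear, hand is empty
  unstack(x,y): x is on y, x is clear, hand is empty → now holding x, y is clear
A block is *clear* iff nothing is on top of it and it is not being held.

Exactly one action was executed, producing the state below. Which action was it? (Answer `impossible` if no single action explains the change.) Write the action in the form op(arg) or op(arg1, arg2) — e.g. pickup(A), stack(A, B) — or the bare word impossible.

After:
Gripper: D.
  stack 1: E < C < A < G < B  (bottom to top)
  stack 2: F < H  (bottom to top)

target: towers=[E/C/A/G/B; F/H] holding=D
     unstack(B, G) → towers=[E/C/A/G; F/H/D] holding=B
     unstack(D, H) → towers=[E/C/A/G/B; F/H] holding=D  ← match

unstack(D, H)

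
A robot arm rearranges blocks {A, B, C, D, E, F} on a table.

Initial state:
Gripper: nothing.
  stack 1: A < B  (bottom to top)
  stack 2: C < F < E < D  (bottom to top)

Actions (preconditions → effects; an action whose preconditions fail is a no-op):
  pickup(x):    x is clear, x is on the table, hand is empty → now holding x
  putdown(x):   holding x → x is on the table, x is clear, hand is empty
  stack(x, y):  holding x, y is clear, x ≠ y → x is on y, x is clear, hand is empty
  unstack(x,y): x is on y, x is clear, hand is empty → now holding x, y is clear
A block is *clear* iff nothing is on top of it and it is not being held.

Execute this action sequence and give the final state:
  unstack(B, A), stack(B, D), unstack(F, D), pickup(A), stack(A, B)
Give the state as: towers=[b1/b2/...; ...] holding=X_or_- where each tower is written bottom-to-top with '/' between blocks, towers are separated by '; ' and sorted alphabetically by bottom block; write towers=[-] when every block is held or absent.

step 1 (unstack(B, A)): towers=[A; C/F/E/D] holding=B
step 2 (stack(B, D)): towers=[A; C/F/E/D/B] holding=-
step 3 (unstack(F, D)) [no-op]: towers=[A; C/F/E/D/B] holding=-
step 4 (pickup(A)): towers=[C/F/E/D/B] holding=A
step 5 (stack(A, B)): towers=[C/F/E/D/B/A] holding=-

towers=[C/F/E/D/B/A] holding=-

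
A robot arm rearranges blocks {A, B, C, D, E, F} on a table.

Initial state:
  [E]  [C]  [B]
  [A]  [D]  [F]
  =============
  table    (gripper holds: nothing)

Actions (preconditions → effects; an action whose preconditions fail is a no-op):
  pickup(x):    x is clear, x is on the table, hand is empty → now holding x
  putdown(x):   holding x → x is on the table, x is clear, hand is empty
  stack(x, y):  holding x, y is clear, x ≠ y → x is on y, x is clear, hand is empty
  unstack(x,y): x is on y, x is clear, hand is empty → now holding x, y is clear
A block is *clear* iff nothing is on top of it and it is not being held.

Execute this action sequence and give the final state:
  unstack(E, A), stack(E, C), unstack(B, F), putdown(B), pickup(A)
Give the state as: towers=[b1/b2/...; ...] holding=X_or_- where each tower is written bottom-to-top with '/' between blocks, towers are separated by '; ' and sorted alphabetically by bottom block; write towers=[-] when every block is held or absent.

towers=[B; D/C/E; F] holding=A

step 1 (unstack(E, A)): towers=[A; D/C; F/B] holding=E
step 2 (stack(E, C)): towers=[A; D/C/E; F/B] holding=-
step 3 (unstack(B, F)): towers=[A; D/C/E; F] holding=B
step 4 (putdown(B)): towers=[A; B; D/C/E; F] holding=-
step 5 (pickup(A)): towers=[B; D/C/E; F] holding=A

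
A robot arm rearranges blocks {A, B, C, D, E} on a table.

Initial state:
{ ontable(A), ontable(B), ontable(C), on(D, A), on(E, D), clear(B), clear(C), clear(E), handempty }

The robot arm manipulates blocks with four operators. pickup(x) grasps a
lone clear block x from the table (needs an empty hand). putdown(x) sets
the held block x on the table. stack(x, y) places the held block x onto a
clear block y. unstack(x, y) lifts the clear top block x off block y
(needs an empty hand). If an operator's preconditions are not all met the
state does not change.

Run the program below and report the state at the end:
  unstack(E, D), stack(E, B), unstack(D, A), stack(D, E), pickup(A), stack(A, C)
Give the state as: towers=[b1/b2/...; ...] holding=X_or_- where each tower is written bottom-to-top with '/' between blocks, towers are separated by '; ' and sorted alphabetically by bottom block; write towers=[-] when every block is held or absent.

step 1 (unstack(E, D)): towers=[A/D; B; C] holding=E
step 2 (stack(E, B)): towers=[A/D; B/E; C] holding=-
step 3 (unstack(D, A)): towers=[A; B/E; C] holding=D
step 4 (stack(D, E)): towers=[A; B/E/D; C] holding=-
step 5 (pickup(A)): towers=[B/E/D; C] holding=A
step 6 (stack(A, C)): towers=[B/E/D; C/A] holding=-

towers=[B/E/D; C/A] holding=-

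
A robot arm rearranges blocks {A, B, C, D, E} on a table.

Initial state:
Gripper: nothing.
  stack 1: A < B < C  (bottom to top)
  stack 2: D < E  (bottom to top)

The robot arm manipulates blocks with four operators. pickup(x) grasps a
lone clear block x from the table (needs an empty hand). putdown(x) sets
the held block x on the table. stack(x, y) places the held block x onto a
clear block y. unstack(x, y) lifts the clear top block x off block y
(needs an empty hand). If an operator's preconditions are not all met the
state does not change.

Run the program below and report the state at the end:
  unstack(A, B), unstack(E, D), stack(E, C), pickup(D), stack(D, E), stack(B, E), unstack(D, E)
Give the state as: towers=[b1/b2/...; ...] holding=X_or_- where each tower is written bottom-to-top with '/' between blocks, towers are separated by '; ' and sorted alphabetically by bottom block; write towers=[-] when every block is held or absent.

towers=[A/B/C/E] holding=D

step 1 (unstack(A, B)) [no-op]: towers=[A/B/C; D/E] holding=-
step 2 (unstack(E, D)): towers=[A/B/C; D] holding=E
step 3 (stack(E, C)): towers=[A/B/C/E; D] holding=-
step 4 (pickup(D)): towers=[A/B/C/E] holding=D
step 5 (stack(D, E)): towers=[A/B/C/E/D] holding=-
step 6 (stack(B, E)) [no-op]: towers=[A/B/C/E/D] holding=-
step 7 (unstack(D, E)): towers=[A/B/C/E] holding=D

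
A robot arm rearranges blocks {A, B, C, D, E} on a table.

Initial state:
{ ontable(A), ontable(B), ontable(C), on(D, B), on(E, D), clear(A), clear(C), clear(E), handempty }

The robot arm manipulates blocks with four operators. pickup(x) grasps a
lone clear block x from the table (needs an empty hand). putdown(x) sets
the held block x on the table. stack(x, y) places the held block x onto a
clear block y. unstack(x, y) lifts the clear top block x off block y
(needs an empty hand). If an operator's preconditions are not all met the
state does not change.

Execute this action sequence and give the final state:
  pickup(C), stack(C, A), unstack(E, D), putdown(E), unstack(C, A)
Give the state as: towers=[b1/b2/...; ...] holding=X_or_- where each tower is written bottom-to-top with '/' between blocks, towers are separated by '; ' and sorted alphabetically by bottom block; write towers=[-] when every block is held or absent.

step 1 (pickup(C)): towers=[A; B/D/E] holding=C
step 2 (stack(C, A)): towers=[A/C; B/D/E] holding=-
step 3 (unstack(E, D)): towers=[A/C; B/D] holding=E
step 4 (putdown(E)): towers=[A/C; B/D; E] holding=-
step 5 (unstack(C, A)): towers=[A; B/D; E] holding=C

towers=[A; B/D; E] holding=C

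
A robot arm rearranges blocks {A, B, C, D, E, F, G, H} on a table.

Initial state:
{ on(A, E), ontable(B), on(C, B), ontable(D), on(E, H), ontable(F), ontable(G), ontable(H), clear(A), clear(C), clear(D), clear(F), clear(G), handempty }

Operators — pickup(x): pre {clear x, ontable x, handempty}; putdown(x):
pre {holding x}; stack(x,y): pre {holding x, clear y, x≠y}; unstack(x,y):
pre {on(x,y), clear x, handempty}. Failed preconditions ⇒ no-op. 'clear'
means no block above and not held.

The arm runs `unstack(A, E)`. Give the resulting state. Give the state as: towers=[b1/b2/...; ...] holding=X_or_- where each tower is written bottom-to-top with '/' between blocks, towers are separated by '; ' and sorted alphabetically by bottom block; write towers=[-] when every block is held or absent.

before: towers=[B/C; D; F; G; H/E/A] holding=-
pre[unstack(A, E)]: on(A,E) yes, clear(A) yes, handempty yes
all met → apply unstack(A, E)
after:  towers=[B/C; D; F; G; H/E] holding=A

towers=[B/C; D; F; G; H/E] holding=A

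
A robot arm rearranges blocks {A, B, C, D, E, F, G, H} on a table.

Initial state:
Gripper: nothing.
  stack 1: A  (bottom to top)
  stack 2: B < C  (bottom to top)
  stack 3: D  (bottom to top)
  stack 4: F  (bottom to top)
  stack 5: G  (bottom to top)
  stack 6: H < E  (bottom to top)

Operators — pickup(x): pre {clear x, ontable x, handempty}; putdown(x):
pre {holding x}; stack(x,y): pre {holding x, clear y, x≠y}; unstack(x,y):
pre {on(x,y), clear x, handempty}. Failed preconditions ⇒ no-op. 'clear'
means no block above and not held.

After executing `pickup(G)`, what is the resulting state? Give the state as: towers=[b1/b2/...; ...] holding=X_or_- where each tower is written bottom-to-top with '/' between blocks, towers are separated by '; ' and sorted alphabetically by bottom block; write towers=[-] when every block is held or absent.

before: towers=[A; B/C; D; F; G; H/E] holding=-
pre[pickup(G)]: clear(G) ok, ontable(G) ok, handempty ok
all met → apply pickup(G)
after:  towers=[A; B/C; D; F; H/E] holding=G

towers=[A; B/C; D; F; H/E] holding=G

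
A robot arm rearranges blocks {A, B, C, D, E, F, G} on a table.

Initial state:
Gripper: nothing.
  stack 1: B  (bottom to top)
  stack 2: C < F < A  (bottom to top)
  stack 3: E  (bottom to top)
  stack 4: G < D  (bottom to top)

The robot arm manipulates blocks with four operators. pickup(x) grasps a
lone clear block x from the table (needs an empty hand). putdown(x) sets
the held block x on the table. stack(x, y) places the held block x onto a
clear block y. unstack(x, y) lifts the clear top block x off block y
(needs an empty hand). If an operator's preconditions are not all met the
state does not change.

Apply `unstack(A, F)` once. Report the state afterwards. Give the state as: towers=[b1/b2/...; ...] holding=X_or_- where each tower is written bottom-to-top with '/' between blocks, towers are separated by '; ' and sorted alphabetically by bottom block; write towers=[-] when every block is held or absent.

before: towers=[B; C/F/A; E; G/D] holding=-
pre[unstack(A, F)]: on(A,F) ok, clear(A) ok, handempty ok
all met → apply unstack(A, F)
after:  towers=[B; C/F; E; G/D] holding=A

towers=[B; C/F; E; G/D] holding=A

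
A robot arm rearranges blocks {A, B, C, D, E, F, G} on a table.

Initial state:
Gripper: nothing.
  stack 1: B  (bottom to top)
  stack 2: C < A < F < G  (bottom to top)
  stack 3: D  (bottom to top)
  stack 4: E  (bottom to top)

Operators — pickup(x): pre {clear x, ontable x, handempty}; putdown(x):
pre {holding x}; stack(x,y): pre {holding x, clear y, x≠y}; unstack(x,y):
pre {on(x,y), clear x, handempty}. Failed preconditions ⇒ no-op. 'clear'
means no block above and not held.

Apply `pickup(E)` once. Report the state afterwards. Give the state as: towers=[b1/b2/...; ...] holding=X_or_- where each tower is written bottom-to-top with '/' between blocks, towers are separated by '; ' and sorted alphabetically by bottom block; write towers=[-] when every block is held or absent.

towers=[B; C/A/F/G; D] holding=E

before: towers=[B; C/A/F/G; D; E] holding=-
pre[pickup(E)]: clear(E) ok, ontable(E) ok, handempty ok
all met → apply pickup(E)
after:  towers=[B; C/A/F/G; D] holding=E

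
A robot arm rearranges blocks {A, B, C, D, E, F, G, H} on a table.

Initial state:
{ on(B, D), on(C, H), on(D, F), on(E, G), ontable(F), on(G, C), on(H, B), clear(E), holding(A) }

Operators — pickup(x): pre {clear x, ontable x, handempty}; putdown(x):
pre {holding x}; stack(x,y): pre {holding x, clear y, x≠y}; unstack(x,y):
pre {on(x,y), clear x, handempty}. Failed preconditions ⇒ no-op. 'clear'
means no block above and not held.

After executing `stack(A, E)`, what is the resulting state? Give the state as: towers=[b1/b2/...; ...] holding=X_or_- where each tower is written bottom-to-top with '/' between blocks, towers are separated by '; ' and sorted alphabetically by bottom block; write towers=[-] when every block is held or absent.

towers=[F/D/B/H/C/G/E/A] holding=-

before: towers=[F/D/B/H/C/G/E] holding=A
pre[stack(A, E)]: holding(A) yes, clear(E) yes, A≠E yes
all met → apply stack(A, E)
after:  towers=[F/D/B/H/C/G/E/A] holding=-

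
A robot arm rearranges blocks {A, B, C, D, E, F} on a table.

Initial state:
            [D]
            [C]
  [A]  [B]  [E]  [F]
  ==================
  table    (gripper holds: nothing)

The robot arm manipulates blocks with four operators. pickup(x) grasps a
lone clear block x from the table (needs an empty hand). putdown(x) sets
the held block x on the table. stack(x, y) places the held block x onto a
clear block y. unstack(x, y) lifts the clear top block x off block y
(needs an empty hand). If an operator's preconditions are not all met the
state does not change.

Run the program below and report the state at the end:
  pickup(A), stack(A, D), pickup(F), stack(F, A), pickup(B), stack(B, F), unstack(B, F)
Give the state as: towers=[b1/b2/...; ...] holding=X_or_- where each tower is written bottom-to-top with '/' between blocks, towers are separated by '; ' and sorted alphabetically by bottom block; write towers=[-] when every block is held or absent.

step 1 (pickup(A)): towers=[B; E/C/D; F] holding=A
step 2 (stack(A, D)): towers=[B; E/C/D/A; F] holding=-
step 3 (pickup(F)): towers=[B; E/C/D/A] holding=F
step 4 (stack(F, A)): towers=[B; E/C/D/A/F] holding=-
step 5 (pickup(B)): towers=[E/C/D/A/F] holding=B
step 6 (stack(B, F)): towers=[E/C/D/A/F/B] holding=-
step 7 (unstack(B, F)): towers=[E/C/D/A/F] holding=B

towers=[E/C/D/A/F] holding=B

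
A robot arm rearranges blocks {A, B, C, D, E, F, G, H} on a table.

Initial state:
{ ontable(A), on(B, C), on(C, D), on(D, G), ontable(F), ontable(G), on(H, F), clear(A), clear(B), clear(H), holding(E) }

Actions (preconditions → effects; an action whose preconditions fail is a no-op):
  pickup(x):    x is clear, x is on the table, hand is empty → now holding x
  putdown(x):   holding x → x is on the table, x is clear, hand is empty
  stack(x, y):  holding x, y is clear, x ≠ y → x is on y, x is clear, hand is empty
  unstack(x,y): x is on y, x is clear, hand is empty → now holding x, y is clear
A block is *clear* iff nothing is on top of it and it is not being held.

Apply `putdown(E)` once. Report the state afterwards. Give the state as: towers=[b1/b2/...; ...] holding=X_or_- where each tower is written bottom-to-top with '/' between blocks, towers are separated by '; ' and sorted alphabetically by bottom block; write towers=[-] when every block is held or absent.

before: towers=[A; F/H; G/D/C/B] holding=E
pre[putdown(E)]: holding(E) ok
all met → apply putdown(E)
after:  towers=[A; E; F/H; G/D/C/B] holding=-

towers=[A; E; F/H; G/D/C/B] holding=-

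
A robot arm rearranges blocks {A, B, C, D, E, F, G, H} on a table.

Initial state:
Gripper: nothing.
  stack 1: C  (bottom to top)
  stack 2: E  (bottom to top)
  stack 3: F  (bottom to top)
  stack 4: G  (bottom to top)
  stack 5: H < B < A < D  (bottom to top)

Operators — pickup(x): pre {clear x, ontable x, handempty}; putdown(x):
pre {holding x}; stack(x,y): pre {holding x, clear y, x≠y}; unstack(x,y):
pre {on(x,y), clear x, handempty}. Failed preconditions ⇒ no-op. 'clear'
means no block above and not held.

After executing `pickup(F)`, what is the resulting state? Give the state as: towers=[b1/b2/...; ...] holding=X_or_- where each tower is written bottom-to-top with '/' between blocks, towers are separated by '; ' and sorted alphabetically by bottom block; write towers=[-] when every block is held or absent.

towers=[C; E; G; H/B/A/D] holding=F

before: towers=[C; E; F; G; H/B/A/D] holding=-
pre[pickup(F)]: clear(F) ✓, ontable(F) ✓, handempty ✓
all met → apply pickup(F)
after:  towers=[C; E; G; H/B/A/D] holding=F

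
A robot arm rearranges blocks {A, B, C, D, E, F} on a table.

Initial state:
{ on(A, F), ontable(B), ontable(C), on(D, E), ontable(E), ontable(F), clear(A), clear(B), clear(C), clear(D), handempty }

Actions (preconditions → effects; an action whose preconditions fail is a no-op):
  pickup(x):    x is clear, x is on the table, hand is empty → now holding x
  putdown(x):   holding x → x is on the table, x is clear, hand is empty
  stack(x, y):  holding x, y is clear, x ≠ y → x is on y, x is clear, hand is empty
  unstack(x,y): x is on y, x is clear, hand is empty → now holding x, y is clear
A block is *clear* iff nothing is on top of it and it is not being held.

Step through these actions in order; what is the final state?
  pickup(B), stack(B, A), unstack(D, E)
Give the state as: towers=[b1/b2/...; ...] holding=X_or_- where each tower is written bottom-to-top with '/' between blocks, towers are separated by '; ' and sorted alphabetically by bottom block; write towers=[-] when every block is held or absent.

step 1 (pickup(B)): towers=[C; E/D; F/A] holding=B
step 2 (stack(B, A)): towers=[C; E/D; F/A/B] holding=-
step 3 (unstack(D, E)): towers=[C; E; F/A/B] holding=D

towers=[C; E; F/A/B] holding=D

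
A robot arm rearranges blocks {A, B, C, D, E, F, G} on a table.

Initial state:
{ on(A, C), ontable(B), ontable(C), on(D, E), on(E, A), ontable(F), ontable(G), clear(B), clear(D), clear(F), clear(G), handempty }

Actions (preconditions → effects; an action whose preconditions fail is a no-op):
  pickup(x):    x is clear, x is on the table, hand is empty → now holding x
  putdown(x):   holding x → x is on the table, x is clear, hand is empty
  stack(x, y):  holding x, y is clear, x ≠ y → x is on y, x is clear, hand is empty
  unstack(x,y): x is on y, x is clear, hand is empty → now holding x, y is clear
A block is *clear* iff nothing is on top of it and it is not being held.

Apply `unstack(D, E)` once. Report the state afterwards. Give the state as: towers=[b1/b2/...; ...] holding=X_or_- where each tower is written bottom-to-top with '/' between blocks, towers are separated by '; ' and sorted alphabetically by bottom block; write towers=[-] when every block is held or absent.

before: towers=[B; C/A/E/D; F; G] holding=-
pre[unstack(D, E)]: on(D,E) ok, clear(D) ok, handempty ok
all met → apply unstack(D, E)
after:  towers=[B; C/A/E; F; G] holding=D

towers=[B; C/A/E; F; G] holding=D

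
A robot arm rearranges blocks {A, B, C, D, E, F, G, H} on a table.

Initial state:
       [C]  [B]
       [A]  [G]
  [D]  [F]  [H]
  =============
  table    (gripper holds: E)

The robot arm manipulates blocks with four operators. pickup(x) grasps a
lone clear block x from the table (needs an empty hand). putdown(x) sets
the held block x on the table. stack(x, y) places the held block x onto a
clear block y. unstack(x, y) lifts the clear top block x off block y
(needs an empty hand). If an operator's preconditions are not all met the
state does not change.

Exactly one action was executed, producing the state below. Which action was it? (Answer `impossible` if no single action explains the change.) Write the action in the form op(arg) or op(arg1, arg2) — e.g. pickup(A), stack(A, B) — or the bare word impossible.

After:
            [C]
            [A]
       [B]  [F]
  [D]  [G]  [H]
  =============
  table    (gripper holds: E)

target: towers=[D; G/B; H/F/A/C] holding=E
        putdown(E) → towers=[D; E; F/A/C; H/G/B] holding=-
       stack(E, B) → towers=[D; F/A/C; H/G/B/E] holding=-
       stack(E, D) → towers=[D/E; F/A/C; H/G/B] holding=-
       stack(E, C) → towers=[D; F/A/C/E; H/G/B] holding=-
none of the 4 applicable actions match → impossible

impossible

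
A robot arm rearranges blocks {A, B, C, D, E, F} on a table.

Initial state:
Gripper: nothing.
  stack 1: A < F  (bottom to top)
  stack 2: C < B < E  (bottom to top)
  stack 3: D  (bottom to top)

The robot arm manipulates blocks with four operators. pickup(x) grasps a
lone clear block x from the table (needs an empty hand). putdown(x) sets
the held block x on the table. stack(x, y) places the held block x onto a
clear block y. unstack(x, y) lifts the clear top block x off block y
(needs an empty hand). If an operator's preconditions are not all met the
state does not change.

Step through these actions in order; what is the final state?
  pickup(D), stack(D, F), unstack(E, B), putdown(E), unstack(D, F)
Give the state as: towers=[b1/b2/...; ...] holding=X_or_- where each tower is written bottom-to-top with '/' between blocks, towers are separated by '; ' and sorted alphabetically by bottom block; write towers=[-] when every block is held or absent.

towers=[A/F; C/B; E] holding=D

step 1 (pickup(D)): towers=[A/F; C/B/E] holding=D
step 2 (stack(D, F)): towers=[A/F/D; C/B/E] holding=-
step 3 (unstack(E, B)): towers=[A/F/D; C/B] holding=E
step 4 (putdown(E)): towers=[A/F/D; C/B; E] holding=-
step 5 (unstack(D, F)): towers=[A/F; C/B; E] holding=D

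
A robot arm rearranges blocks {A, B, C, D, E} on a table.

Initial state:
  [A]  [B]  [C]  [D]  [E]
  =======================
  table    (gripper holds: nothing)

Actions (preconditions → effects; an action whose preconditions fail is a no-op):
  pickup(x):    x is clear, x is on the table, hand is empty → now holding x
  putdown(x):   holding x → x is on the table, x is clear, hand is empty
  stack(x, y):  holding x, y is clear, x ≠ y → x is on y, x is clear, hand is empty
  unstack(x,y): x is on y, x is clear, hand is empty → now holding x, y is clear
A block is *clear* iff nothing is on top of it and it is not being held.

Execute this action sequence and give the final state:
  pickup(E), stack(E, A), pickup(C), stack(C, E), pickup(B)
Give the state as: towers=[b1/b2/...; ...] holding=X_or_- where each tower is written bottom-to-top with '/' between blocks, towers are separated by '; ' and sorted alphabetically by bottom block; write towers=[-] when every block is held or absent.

step 1 (pickup(E)): towers=[A; B; C; D] holding=E
step 2 (stack(E, A)): towers=[A/E; B; C; D] holding=-
step 3 (pickup(C)): towers=[A/E; B; D] holding=C
step 4 (stack(C, E)): towers=[A/E/C; B; D] holding=-
step 5 (pickup(B)): towers=[A/E/C; D] holding=B

towers=[A/E/C; D] holding=B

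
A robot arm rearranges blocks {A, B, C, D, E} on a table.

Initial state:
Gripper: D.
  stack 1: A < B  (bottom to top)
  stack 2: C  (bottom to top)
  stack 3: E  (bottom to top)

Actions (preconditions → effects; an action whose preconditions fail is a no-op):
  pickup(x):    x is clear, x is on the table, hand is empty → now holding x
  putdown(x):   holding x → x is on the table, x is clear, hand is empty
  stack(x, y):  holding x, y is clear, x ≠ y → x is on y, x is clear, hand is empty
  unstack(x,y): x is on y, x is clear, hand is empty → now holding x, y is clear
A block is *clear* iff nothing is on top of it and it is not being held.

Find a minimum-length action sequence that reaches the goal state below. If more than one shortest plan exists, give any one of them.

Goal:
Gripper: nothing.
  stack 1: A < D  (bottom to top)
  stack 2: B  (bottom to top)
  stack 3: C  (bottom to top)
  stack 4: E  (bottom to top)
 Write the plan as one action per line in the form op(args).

putdown(D)
unstack(B, A)
putdown(B)
pickup(D)
stack(D, A)

step 1 (putdown(D)): towers=[A/B; C; D; E] holding=-
step 2 (unstack(B, A)): towers=[A; C; D; E] holding=B
step 3 (putdown(B)): towers=[A; B; C; D; E] holding=-
step 4 (pickup(D)): towers=[A; B; C; E] holding=D
step 5 (stack(D, A)): towers=[A/D; B; C; E] holding=-
goal check: towers=[A/D; B; C; E] holding=- — reached (length 5, optimal by BFS)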